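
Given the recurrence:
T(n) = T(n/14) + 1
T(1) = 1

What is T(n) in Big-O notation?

Each step divides n by 14 and adds 1. After log_14(n) steps, T(n) = O(log n).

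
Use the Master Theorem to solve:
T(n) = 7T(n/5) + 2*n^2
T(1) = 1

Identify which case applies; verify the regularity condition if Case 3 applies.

a=7, b=5, f(n)=2*n^2.
log_5(7) = 1.209 < 2.
f(n) = Omega(n^(1.209+epsilon)) for some epsilon > 0, so Case 3 is the candidate.
Regularity: a*f(n/b) = 7*2*(n/5)^2 = (7/25)*2*n^2 <= c*f(n) with c = 7/25 < 1. Satisfied.
Case 3: T(n) = Theta(n^2).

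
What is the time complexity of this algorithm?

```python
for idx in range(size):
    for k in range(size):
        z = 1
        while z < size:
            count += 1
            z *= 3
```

Time complexity: O(n^2 log n).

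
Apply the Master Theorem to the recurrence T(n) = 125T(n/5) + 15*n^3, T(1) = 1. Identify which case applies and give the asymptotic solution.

a=125, b=5, f(n)=15*n^3.
log_5(125) = 3, so n^(log_b(a)) = n^3.
f(n) = Theta(n^3), so Case 2 applies.
T(n) = Theta(n^3 log n).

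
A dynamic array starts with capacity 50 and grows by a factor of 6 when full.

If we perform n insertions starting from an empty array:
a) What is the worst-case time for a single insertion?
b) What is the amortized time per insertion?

(a) Worst-case single insertion: O(n) -- when the array is full at capacity c, the resize copies all c elements, and c can be Theta(n).
(b) Resizes happen at sizes 50, 300, 1800, ... Total copy cost for n insertions: 50 + 300 + ... = O(n) (geometric series with ratio 1/6). Amortized cost per insertion: O(n)/n = O(1).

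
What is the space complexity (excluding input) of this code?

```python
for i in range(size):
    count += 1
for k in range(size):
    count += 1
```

Space complexity: O(1).
Only a constant amount of auxiliary storage is used; nothing grows with n.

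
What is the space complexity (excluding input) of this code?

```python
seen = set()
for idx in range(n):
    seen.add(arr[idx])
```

Space complexity: O(n).
Auxiliary storage grows linearly with the input size n in the worst case.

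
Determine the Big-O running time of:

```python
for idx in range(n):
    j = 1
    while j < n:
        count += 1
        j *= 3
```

Time complexity: O(n log n).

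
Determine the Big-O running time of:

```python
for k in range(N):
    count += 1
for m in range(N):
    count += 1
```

Time complexity: O(n).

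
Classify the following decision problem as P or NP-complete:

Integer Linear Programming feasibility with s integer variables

This problem is NP-complete: ILP feasibility is NP-complete (LP relaxation is in P).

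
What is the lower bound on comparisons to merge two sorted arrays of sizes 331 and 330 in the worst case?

Adversary: with |331 - 330| <= 1 the inputs can be fully interleaved so that every adjacent pair in the merged output comes from different arrays. Then each of the 660 adjacent pairs must be directly compared, or the algorithm cannot determine their relative order. Standard merge meets this bound.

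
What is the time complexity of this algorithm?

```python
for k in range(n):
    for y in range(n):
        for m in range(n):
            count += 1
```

Time complexity: O(n^3).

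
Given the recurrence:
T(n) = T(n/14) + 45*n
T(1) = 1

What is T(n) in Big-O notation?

Geometric series: 45*n*(1 + 1/14 + 1/14^2 + ...) = O(n). T(n) = O(n).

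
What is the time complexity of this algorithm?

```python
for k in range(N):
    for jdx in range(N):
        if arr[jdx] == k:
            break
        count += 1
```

Time complexity: O(n^2).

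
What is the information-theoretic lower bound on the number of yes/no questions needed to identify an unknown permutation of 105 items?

There are 105! = 1081396758240290900504101305800329649720646107774902579144176636573226531909905153326984536526808240339776398934872029657993872907813436816097280000000000000000000000000 permutations. Each yes/no question gives at most 1 bit, so at least ceil(log_2(1081396758240290900504101305800329649720646107774902579144176636573226531909905153326984536526808240339776398934872029657993872907813436816097280000000000000000000000000)) = 559 questions are needed.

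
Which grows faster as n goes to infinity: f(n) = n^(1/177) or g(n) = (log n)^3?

f(n) = n^(1/177) grows faster: any positive power of n dominates any polylog.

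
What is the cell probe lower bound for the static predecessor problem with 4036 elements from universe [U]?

The Patrascu-Thorup lower bound shows any data structure on n = 4036 elements using O(n * polylog(n)) space requires Omega(log log U) query time. van Emde Boas trees achieve O(log log U) with O(U) space.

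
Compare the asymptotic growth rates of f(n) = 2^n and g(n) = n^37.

f(n) = 2^n grows faster: any exponential with base > 1 dominates every polynomial.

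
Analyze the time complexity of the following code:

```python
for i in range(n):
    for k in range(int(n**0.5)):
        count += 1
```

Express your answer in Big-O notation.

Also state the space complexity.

Time complexity: O(n * sqrt(n)).
Space complexity: O(1).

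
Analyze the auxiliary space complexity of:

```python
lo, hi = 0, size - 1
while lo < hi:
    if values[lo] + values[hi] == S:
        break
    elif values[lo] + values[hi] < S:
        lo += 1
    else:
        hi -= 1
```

Space complexity: O(1).
Only a constant amount of auxiliary storage is used; nothing grows with n.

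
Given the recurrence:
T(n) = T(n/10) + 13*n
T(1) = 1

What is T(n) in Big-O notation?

Geometric series: 13*n*(1 + 1/10 + 1/10^2 + ...) = O(n). T(n) = O(n).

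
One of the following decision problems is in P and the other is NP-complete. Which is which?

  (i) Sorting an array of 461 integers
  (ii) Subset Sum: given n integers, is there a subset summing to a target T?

(i) is P: merge sort runs in O(n log n).
(ii) is NP-complete: one of Karp's 21 NP-complete problems.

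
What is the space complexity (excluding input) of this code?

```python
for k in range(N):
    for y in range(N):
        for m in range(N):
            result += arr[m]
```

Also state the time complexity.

Space complexity: O(1).
Only a constant amount of auxiliary storage is used; nothing grows with n.
Time complexity: O(n^3).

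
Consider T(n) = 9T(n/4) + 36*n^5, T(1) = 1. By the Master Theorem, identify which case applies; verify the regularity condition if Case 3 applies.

a=9, b=4, f(n)=36*n^5.
log_4(9) = 1.585 < 5.
f(n) = Omega(n^(1.585+epsilon)) for some epsilon > 0, so Case 3 is the candidate.
Regularity: a*f(n/b) = 9*36*(n/4)^5 = (9/1024)*36*n^5 <= c*f(n) with c = 9/1024 < 1. Satisfied.
Case 3: T(n) = Theta(n^5).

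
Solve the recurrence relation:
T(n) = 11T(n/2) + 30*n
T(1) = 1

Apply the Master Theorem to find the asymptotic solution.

a=11, b=2, f(n)=30*n. log_2(11) = 3.459. Case 1 of Master Theorem: T(n) = O(n^3.459).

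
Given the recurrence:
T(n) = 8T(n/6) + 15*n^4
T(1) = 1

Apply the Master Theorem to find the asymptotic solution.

a=8, b=6, f(n)=15*n^4. log_6(8) = 1.161 < 4. Case 3: T(n) = O(n^4).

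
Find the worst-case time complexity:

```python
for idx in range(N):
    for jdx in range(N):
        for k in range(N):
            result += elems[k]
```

Time complexity: O(n^3).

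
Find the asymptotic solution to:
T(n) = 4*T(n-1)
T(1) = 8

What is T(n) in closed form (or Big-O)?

Each step multiplies by 4. T(n) = T(1)*4^(n-1) = 8*4^(n-1).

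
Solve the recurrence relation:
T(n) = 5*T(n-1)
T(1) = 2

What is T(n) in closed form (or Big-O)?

Each step multiplies by 5. T(n) = T(1)*5^(n-1) = 2*5^(n-1).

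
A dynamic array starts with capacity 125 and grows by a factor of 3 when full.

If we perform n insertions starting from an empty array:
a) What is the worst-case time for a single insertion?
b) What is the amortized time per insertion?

(a) Worst-case single insertion: O(n) -- when the array is full at capacity c, the resize copies all c elements, and c can be Theta(n).
(b) Resizes happen at sizes 125, 375, 1125, ... Total copy cost for n insertions: 125 + 375 + ... = O(n) (geometric series with ratio 1/3). Amortized cost per insertion: O(n)/n = O(1).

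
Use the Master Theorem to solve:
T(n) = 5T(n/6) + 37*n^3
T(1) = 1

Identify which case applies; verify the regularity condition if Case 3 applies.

a=5, b=6, f(n)=37*n^3.
log_6(5) = 0.8982 < 3.
f(n) = Omega(n^(0.8982+epsilon)) for some epsilon > 0, so Case 3 is the candidate.
Regularity: a*f(n/b) = 5*37*(n/6)^3 = (5/216)*37*n^3 <= c*f(n) with c = 5/216 < 1. Satisfied.
Case 3: T(n) = Theta(n^3).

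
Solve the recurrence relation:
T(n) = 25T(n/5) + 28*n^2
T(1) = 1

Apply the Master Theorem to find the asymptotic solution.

a=25, b=5, f(n)=28*n^2. log_5(25) = 2. Case 2: T(n) = O(n^2 log n).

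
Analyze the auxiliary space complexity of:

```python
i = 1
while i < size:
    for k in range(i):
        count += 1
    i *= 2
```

Space complexity: O(1).
Only a constant amount of auxiliary storage is used; nothing grows with n.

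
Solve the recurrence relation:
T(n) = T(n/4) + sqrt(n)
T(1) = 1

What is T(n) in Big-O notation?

Each level contributes sqrt(n/4^k). Geometric series with ratio 1/sqrt(4) < 1 sums to O(sqrt(n)).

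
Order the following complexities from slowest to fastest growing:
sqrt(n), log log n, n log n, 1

Ordered by growth rate: 1 < log log n < sqrt(n) < n log n.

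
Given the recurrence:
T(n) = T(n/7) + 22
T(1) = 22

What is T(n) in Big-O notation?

Each step divides n by 7 and adds 22. After log_7(n) steps, T(n) = O(log n).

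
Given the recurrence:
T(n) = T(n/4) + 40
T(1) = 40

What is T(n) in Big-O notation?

Each step divides n by 4 and adds 40. After log_4(n) steps, T(n) = O(log n).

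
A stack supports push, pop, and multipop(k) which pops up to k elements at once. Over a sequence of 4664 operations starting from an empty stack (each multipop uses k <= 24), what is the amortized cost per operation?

Each element is pushed exactly once and popped at most once (whether by pop or as part of a multipop). So the total number of individual pops over the whole sequence is at most the number of pushes, which is at most 4664. Total work <= 2 * 4664, hence O(1) amortized per operation.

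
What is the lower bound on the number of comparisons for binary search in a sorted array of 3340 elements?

With 3340 possible positions, we need at least ceil(log_2(3340)) = 12 comparisons. Each comparison splits the remaining candidates by at most half.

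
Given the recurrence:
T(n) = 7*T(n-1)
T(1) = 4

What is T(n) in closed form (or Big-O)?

Each step multiplies by 7. T(n) = T(1)*7^(n-1) = 4*7^(n-1).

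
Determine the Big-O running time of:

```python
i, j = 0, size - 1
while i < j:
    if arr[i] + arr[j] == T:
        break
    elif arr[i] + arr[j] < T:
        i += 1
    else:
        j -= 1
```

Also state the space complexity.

Time complexity: O(n).
Space complexity: O(1).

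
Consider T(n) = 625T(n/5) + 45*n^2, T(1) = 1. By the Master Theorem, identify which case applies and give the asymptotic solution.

a=625, b=5, f(n)=45*n^2.
log_5(625) = 4 > 2.
Since f(n) = O(n^2) is polynomially smaller than n^4, Case 1 applies.
T(n) = Theta(n^4).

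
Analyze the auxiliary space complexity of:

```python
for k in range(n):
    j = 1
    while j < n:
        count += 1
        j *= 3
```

Space complexity: O(1).
Only a constant amount of auxiliary storage is used; nothing grows with n.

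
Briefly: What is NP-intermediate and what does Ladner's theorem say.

NP-intermediate problems are in NP but neither in P nor NP-complete (assuming P != NP). Ladner's theorem proves such problems exist if P != NP. Graph isomorphism and integer factoring are candidate NP-intermediate problems -- no polynomial algorithm is known, but no NP-completeness proof exists either.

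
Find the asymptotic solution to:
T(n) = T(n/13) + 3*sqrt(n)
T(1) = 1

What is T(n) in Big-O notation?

Each level contributes sqrt(n/13^k). Geometric series with ratio 1/sqrt(13) < 1 sums to O(sqrt(n)).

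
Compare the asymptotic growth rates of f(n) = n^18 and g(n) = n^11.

f(n) = n^18 grows faster: n^18/n^11 = n^7 -> infinity.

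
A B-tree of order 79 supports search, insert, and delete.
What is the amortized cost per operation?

B-tree of order 79 has height O(log_79 n). Each operation traverses the tree height. Splits during insert and merges during delete are O(1) each and occur at most once per level. Total cost per operation: O(log_79 n).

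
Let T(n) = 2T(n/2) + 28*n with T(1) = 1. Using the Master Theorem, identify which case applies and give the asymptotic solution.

a=2, b=2, f(n)=28*n.
log_2(2) = 1, so n^(log_b(a)) = n.
f(n) = Theta(n), so Case 2 applies.
T(n) = Theta(n log n).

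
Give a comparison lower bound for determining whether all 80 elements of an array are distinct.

In the algebraic decision-tree model, the YES region for element distinctness on 80 elements has 80! connected components (one per ordering). Ben-Or's theorem then gives a lower bound of Omega(log(n!)) = Omega(n log n).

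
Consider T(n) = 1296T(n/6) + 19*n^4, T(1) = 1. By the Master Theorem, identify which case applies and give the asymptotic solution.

a=1296, b=6, f(n)=19*n^4.
log_6(1296) = 4, so n^(log_b(a)) = n^4.
f(n) = Theta(n^4), so Case 2 applies.
T(n) = Theta(n^4 log n).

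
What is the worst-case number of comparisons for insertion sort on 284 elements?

Insertion sort on reverse-sorted input: 1 + 2 + ... + (284-1) = 40186 comparisons.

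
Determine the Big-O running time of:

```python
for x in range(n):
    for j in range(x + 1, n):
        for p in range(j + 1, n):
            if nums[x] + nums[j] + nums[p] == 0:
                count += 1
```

Time complexity: O(n^3).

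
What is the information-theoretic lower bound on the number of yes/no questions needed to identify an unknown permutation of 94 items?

There are 94! = 108736615665674308027365285256786601004186803580182872307497374434045199869417927630229109214583415458560865651202385340530688000000000000000000000 permutations. Each yes/no question gives at most 1 bit, so at least ceil(log_2(108736615665674308027365285256786601004186803580182872307497374434045199869417927630229109214583415458560865651202385340530688000000000000000000000)) = 486 questions are needed.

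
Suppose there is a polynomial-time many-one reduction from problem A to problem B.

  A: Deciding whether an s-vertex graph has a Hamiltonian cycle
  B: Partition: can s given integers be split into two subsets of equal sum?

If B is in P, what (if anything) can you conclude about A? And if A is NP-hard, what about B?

A poly-time reduction A <=_p B means any A-instance can be transformed to a B-instance in poly time.
If B is in P: compose the reduction with B's poly-time algorithm to solve A in poly time, so A is in P.
If A is NP-hard: every NP problem reduces to A, which reduces to B; composing reductions, every NP problem reduces to B, so B is NP-hard.
(Here in fact A is NP-complete and B is NP-complete.)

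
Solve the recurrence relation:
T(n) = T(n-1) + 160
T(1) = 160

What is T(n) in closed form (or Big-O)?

Unrolling: T(n) = T(n-1) + 160 = T(n-2) + 2*160 = ... = T(1) + (n-1)*160 = 160 + (n-1)*160 = 160n.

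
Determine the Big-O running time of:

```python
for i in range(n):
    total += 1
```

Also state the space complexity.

Time complexity: O(n).
Space complexity: O(1).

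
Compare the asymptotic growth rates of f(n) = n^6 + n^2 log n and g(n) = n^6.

f(n) = n^6 + n^2 log n and g(n) = n^6 are Theta of each other: the lower-order n^2 log n term is o(n^6); both are Theta(n^6).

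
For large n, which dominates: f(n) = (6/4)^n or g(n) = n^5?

f(n) = (6/4)^n grows faster: (6/4)^n is exponential with base 6/4 > 1, dominating every polynomial.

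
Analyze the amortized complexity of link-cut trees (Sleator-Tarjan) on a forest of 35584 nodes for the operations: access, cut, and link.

Link-cut trees represent the forest using splay trees over preferred paths. With potential Phi = sum over nodes of log(size of virtual subtree), each access on 35584 nodes is O(log 35584) = O(log n) amortized by the splay-tree access lemma. Cut and link are O(1) plus one access.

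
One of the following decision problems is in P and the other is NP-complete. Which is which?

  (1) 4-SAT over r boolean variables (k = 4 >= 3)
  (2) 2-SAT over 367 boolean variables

(1) is NP-complete: 3-SAT is NP-complete (Cook-Levin); k-SAT for k>=3 reduces from 3-SAT.
(2) is P: 2-SAT is solvable in linear time via implication-graph SCCs.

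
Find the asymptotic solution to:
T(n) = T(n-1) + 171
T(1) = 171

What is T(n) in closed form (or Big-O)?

Unrolling: T(n) = T(n-1) + 171 = T(n-2) + 2*171 = ... = T(1) + (n-1)*171 = 171 + (n-1)*171 = 171n.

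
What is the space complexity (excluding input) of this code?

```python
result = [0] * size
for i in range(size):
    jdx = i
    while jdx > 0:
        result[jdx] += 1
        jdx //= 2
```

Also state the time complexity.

Space complexity: O(n).
Auxiliary storage grows linearly with the input size n in the worst case.
Time complexity: O(n log n).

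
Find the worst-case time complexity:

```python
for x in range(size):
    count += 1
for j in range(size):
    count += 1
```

Time complexity: O(n).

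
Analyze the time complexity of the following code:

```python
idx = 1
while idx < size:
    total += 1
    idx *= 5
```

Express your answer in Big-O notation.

Time complexity: O(log n).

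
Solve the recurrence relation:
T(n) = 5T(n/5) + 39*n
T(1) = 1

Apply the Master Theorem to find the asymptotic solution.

a=5, b=5, f(n)=39*n. log_5(5) = 1. Case 2: T(n) = O(n log n).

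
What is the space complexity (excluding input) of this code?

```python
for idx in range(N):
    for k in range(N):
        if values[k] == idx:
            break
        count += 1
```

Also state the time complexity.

Space complexity: O(1).
Only a constant amount of auxiliary storage is used; nothing grows with n.
Time complexity: O(n^2).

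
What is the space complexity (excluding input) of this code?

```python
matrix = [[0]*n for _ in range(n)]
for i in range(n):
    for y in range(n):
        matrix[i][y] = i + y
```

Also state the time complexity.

Space complexity: O(n^2).
A 2D structure of size n x n is allocated.
Time complexity: O(n^2).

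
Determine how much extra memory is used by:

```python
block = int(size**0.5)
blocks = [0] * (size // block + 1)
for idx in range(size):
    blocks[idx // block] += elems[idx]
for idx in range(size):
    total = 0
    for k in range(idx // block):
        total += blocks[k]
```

Space complexity: O(sqrt(n)).
Storage scales with sqrt(n).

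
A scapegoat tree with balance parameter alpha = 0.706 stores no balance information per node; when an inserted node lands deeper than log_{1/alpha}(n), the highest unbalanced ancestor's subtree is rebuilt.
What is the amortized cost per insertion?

Search/insert path is O(log n). A rebuild of a subtree of size s costs O(s), but with alpha = 0.706 at least Omega(s) insertions must have occurred in that subtree since its last rebuild. Charging O(1) of the rebuild to each such insertion gives O(log n) amortized.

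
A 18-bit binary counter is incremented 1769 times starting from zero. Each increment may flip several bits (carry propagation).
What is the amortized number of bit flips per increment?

Bit i flips on every 2^i-th increment, so over 1769 increments bit i flips floor(1769/2^i) times. Summing over i: total flips < 2 * 1769. Amortized: < 2 = O(1) per increment.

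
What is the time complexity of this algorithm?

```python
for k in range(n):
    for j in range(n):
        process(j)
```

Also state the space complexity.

Time complexity: O(n^2).
Space complexity: O(1).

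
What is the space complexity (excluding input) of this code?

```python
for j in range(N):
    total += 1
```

Space complexity: O(1).
Only a constant amount of auxiliary storage is used; nothing grows with n.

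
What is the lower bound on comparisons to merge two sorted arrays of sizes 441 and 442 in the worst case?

Adversary: with |441 - 442| <= 1 the inputs can be fully interleaved so that every adjacent pair in the merged output comes from different arrays. Then each of the 882 adjacent pairs must be directly compared, or the algorithm cannot determine their relative order. Standard merge meets this bound.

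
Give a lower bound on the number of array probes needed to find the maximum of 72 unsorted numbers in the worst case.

Adversary: any unprobed cell could hold a value larger than everything seen so far. If fewer than 72 cells are probed, the adversary places the max in an unprobed cell. So all 72 cells must be examined; together with 72-1 comparisons this is tight.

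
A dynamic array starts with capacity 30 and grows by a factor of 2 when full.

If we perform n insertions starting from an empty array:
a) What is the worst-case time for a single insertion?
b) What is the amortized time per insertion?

(a) Worst-case single insertion: O(n) -- when the array is full at capacity c, the resize copies all c elements, and c can be Theta(n).
(b) Resizes happen at sizes 30, 60, 120, ... Total copy cost for n insertions: 30 + 60 + ... = O(n) (geometric series with ratio 1/2). Amortized cost per insertion: O(n)/n = O(1).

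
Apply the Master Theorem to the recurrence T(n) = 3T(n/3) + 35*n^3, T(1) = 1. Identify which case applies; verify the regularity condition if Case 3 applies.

a=3, b=3, f(n)=35*n^3.
log_3(3) = 1 < 3.
f(n) = Omega(n^(1+epsilon)) for some epsilon > 0, so Case 3 is the candidate.
Regularity: a*f(n/b) = 3*35*(n/3)^3 = (3/27)*35*n^3 <= c*f(n) with c = 3/27 < 1. Satisfied.
Case 3: T(n) = Theta(n^3).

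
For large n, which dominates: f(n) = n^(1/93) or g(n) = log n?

f(n) = n^(1/93) grows faster: any positive power of n dominates log n.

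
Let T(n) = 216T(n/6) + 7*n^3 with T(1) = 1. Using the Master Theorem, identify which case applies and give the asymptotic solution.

a=216, b=6, f(n)=7*n^3.
log_6(216) = 3, so n^(log_b(a)) = n^3.
f(n) = Theta(n^3), so Case 2 applies.
T(n) = Theta(n^3 log n).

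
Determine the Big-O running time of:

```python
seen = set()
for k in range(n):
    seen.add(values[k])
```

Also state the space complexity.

Time complexity: O(n).
Space complexity: O(n).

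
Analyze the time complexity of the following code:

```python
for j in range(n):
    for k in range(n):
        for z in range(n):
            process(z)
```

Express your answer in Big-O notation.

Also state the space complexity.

Time complexity: O(n^3).
Space complexity: O(1).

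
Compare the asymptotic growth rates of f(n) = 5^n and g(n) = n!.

g(n) = n! grows faster: by Stirling n! ~ (n/e)^n sqrt(2*pi*n); (n/e)^n eventually dominates 5^n.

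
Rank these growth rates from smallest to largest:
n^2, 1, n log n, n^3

Ordered by growth rate: 1 < n log n < n^2 < n^3.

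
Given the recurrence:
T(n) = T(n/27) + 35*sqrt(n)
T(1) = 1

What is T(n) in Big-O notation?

Each level contributes sqrt(n/27^k). Geometric series with ratio 1/sqrt(27) < 1 sums to O(sqrt(n)).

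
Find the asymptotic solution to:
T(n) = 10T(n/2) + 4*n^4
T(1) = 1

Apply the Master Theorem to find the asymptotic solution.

a=10, b=2, f(n)=4*n^4. log_2(10) = 3.322 < 4. Case 3: T(n) = O(n^4).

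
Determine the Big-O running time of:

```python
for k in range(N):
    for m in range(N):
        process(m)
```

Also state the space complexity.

Time complexity: O(n^2).
Space complexity: O(1).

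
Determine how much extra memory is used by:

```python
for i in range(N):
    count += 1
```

Space complexity: O(1).
Only a constant amount of auxiliary storage is used; nothing grows with n.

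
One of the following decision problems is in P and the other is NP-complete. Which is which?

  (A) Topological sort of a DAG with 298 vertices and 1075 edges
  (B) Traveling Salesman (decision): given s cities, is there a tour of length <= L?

(A) is P: DFS-based topological sort runs in O(V+E).
(B) is NP-complete: reduces from Hamiltonian Cycle.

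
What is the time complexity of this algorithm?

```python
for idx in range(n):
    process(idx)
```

Time complexity: O(n).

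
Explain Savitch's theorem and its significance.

Savitch's theorem states that NSPACE(f(n)) is contained in DSPACE(f(n)^2) for f(n) >= log n. In particular, NPSPACE = PSPACE, meaning nondeterminism does not significantly help for space-bounded computation. This contrasts with time, where we do not know if P = NP.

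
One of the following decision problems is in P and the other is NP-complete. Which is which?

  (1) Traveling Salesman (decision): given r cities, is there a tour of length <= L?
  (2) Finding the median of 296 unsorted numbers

(1) is NP-complete: reduces from Hamiltonian Cycle.
(2) is P: linear-time selection (median-of-medians) runs in O(n).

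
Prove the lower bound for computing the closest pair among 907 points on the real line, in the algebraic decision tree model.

Reduction from element distinctness: given 907 reals, the closest-pair distance is 0 iff two are equal. Element distinctness has an Omega(n log n) lower bound in the algebraic decision tree model (Ben-Or). Therefore closest pair on a line also requires Omega(n log n). Sorting then a linear scan achieves this.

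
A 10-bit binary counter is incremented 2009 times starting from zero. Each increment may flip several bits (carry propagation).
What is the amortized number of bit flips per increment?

Bit i flips on every 2^i-th increment, so over 2009 increments bit i flips floor(2009/2^i) times. Summing over i: total flips < 2 * 2009. Amortized: < 2 = O(1) per increment.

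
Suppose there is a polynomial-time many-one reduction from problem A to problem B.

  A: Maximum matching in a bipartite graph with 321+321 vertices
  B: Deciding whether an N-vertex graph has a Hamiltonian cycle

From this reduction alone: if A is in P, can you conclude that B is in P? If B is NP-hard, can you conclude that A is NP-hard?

A poly-time reduction A <=_p B transfers tractability DOWN (B easy => A easy) and hardness UP (A hard => B hard), not the reverse.
From A in P, the reduction alone does NOT give B in P: any problem in P trivially reduces to SAT, yet SAT is not known to be in P.
From B NP-hard, the reduction alone does NOT give A NP-hard: again, easy problems reduce to hard ones.
(Here in fact A is P and B is NP-complete.)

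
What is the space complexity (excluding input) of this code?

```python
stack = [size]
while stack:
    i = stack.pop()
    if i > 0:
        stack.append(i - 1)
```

Space complexity: O(1).
Only a constant amount of auxiliary storage is used; nothing grows with n.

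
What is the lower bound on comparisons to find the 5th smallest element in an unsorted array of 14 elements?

Finding the 5th smallest of 14 elements requires Omega(n) comparisons. Every element must participate in at least one comparison; otherwise it could be the 5th smallest.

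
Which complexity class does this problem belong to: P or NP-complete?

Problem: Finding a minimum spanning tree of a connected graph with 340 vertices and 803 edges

This problem is in P: Kruskal's / Prim's algorithms run in polynomial time.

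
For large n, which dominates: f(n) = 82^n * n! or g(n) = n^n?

f(n) = 82^n * n! grows faster: by Stirling n! ~ sqrt(2 pi n)(n/e)^n, so 82^n n! / n^n ~ (82/e)^n sqrt(2 pi n) -> infinity since 82/e > 1.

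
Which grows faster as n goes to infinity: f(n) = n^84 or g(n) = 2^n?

g(n) = 2^n grows faster: any exponential with base > 1 dominates every polynomial.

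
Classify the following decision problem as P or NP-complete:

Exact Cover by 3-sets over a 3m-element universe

This problem is NP-complete: one of Karp's 21 NP-complete problems.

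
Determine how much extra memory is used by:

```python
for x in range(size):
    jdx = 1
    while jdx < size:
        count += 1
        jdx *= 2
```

Space complexity: O(1).
Only a constant amount of auxiliary storage is used; nothing grows with n.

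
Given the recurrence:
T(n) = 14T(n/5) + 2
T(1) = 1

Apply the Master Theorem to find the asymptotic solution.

a=14, b=5, f(n)=2. log_5(14) = 1.64. Case 1 of Master Theorem: T(n) = O(n^1.64).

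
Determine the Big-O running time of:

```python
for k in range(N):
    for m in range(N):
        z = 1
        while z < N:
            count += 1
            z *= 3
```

Time complexity: O(n^2 log n).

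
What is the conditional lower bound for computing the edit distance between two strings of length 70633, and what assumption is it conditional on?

Under SETH (the Strong Exponential Time Hypothesis), edit distance on length-70633 strings cannot be computed in O(n^(2-epsilon)) time for any epsilon > 0 (Backurs-Indyk). The reduction is from CNF-SAT via the orthogonal vectors problem.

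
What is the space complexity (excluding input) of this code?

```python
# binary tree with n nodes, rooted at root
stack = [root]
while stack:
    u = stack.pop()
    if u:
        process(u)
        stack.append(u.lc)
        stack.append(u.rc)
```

Space complexity: O(n).
Auxiliary storage grows linearly with the input size n in the worst case.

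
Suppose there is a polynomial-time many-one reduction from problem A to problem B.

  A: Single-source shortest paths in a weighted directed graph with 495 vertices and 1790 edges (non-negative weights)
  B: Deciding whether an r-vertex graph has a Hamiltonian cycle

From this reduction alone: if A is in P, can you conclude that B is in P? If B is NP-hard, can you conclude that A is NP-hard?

A poly-time reduction A <=_p B transfers tractability DOWN (B easy => A easy) and hardness UP (A hard => B hard), not the reverse.
From A in P, the reduction alone does NOT give B in P: any problem in P trivially reduces to SAT, yet SAT is not known to be in P.
From B NP-hard, the reduction alone does NOT give A NP-hard: again, easy problems reduce to hard ones.
(Here in fact A is P and B is NP-complete.)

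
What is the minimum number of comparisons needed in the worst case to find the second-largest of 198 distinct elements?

Lower bound: finding the max needs 198-1 comparisons. By the adversary weight-doubling argument, the max must personally win >= ceil(log_2(198)) = 8 comparisons; the 2nd-largest is among those 8 losers, needing 8-1 more comparisons. Total >= 198-1 + 8-1 = 204. A balanced knockout tournament achieves this.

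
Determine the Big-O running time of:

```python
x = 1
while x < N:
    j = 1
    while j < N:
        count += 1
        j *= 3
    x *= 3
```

Time complexity: O(log^2 n).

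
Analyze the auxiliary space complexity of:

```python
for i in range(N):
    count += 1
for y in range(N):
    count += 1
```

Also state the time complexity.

Space complexity: O(1).
Only a constant amount of auxiliary storage is used; nothing grows with n.
Time complexity: O(n).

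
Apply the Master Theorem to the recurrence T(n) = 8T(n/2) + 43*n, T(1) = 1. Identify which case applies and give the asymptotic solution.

a=8, b=2, f(n)=43*n.
log_2(8) = 3 > 1.
Since f(n) = O(n^1) is polynomially smaller than n^3, Case 1 applies.
T(n) = Theta(n^3).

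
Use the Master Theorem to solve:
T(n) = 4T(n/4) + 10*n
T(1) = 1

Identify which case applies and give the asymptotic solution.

a=4, b=4, f(n)=10*n.
log_4(4) = 1, so n^(log_b(a)) = n.
f(n) = Theta(n), so Case 2 applies.
T(n) = Theta(n log n).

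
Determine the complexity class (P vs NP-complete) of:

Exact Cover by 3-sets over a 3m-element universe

This problem is NP-complete: one of Karp's 21 NP-complete problems.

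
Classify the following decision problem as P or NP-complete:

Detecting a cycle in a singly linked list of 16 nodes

This problem is in P: Floyd's tortoise-and-hare runs in O(n) time, O(1) space.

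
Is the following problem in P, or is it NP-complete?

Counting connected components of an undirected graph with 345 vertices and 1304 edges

This problem is in P: BFS/DFS visits each vertex and edge once: O(V+E).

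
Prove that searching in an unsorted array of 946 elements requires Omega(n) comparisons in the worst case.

An adversary can always place the target in the last position checked. Until all 946 positions are examined, the target might be in any unchecked position. Therefore 946 comparisons are necessary.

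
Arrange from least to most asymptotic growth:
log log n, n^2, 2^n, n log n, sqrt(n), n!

Ordered by growth rate: log log n < sqrt(n) < n log n < n^2 < 2^n < n!.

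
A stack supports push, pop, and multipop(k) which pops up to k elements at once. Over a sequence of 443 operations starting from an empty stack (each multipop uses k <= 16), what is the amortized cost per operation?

Each element is pushed exactly once and popped at most once (whether by pop or as part of a multipop). So the total number of individual pops over the whole sequence is at most the number of pushes, which is at most 443. Total work <= 2 * 443, hence O(1) amortized per operation.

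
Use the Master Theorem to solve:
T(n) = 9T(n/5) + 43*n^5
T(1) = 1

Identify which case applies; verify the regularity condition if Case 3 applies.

a=9, b=5, f(n)=43*n^5.
log_5(9) = 1.365 < 5.
f(n) = Omega(n^(1.365+epsilon)) for some epsilon > 0, so Case 3 is the candidate.
Regularity: a*f(n/b) = 9*43*(n/5)^5 = (9/3125)*43*n^5 <= c*f(n) with c = 9/3125 < 1. Satisfied.
Case 3: T(n) = Theta(n^5).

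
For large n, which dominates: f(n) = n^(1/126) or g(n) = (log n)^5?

f(n) = n^(1/126) grows faster: any positive power of n dominates any polylog.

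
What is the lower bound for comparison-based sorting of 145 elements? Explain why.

A comparison-based sorting algorithm corresponds to a decision tree. With 145! possible permutations, the tree has 145! leaves. The height is at least log_2(145!) = Omega(n log n) by Stirling's approximation.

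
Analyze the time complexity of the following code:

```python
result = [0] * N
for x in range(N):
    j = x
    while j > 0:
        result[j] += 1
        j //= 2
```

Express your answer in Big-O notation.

Time complexity: O(n log n).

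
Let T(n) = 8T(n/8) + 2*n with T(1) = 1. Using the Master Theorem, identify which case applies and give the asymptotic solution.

a=8, b=8, f(n)=2*n.
log_8(8) = 1, so n^(log_b(a)) = n.
f(n) = Theta(n), so Case 2 applies.
T(n) = Theta(n log n).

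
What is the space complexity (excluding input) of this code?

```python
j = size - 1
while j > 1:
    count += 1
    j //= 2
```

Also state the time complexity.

Space complexity: O(1).
Only a constant amount of auxiliary storage is used; nothing grows with n.
Time complexity: O(log n).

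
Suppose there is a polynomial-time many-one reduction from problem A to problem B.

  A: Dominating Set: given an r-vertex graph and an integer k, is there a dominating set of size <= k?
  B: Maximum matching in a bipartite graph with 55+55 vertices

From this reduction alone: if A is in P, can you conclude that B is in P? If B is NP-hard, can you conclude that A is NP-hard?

A poly-time reduction A <=_p B transfers tractability DOWN (B easy => A easy) and hardness UP (A hard => B hard), not the reverse.
From A in P, the reduction alone does NOT give B in P: any problem in P trivially reduces to SAT, yet SAT is not known to be in P.
From B NP-hard, the reduction alone does NOT give A NP-hard: again, easy problems reduce to hard ones.
(Here in fact A is NP-complete and B is in P, so no such reduction is known -- its existence would imply P = NP; the analysis concerns only what the assumed reduction would or would not let you conclude.)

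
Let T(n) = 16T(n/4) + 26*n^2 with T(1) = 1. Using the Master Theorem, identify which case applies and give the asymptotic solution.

a=16, b=4, f(n)=26*n^2.
log_4(16) = 2, so n^(log_b(a)) = n^2.
f(n) = Theta(n^2), so Case 2 applies.
T(n) = Theta(n^2 log n).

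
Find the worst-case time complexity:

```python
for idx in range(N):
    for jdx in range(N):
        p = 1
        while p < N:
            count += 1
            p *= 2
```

Time complexity: O(n^2 log n).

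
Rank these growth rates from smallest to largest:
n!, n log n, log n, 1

Ordered by growth rate: 1 < log n < n log n < n!.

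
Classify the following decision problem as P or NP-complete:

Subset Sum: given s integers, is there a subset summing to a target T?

This problem is NP-complete: one of Karp's 21 NP-complete problems.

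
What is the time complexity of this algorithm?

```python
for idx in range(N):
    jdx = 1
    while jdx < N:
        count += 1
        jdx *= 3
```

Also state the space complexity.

Time complexity: O(n log n).
Space complexity: O(1).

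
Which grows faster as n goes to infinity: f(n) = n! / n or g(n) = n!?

g(n) = n! grows faster: the ratio n!/(n!/n) = n -> infinity.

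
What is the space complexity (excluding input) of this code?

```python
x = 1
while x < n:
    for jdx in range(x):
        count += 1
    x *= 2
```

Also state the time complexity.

Space complexity: O(1).
Only a constant amount of auxiliary storage is used; nothing grows with n.
Time complexity: O(n).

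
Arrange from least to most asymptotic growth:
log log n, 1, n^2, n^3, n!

Ordered by growth rate: 1 < log log n < n^2 < n^3 < n!.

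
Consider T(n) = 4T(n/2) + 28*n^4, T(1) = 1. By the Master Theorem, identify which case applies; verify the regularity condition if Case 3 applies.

a=4, b=2, f(n)=28*n^4.
log_2(4) = 2 < 4.
f(n) = Omega(n^(2+epsilon)) for some epsilon > 0, so Case 3 is the candidate.
Regularity: a*f(n/b) = 4*28*(n/2)^4 = (4/16)*28*n^4 <= c*f(n) with c = 4/16 < 1. Satisfied.
Case 3: T(n) = Theta(n^4).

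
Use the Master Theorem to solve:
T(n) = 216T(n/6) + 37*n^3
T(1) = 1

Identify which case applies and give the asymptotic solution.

a=216, b=6, f(n)=37*n^3.
log_6(216) = 3, so n^(log_b(a)) = n^3.
f(n) = Theta(n^3), so Case 2 applies.
T(n) = Theta(n^3 log n).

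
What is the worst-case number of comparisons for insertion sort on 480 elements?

Insertion sort on reverse-sorted input: 1 + 2 + ... + (480-1) = 114960 comparisons.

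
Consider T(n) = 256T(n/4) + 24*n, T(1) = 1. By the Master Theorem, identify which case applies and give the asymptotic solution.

a=256, b=4, f(n)=24*n.
log_4(256) = 4 > 1.
Since f(n) = O(n^1) is polynomially smaller than n^4, Case 1 applies.
T(n) = Theta(n^4).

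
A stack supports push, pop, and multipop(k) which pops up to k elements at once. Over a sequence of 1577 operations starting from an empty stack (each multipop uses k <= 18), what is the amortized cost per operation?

Each element is pushed exactly once and popped at most once (whether by pop or as part of a multipop). So the total number of individual pops over the whole sequence is at most the number of pushes, which is at most 1577. Total work <= 2 * 1577, hence O(1) amortized per operation.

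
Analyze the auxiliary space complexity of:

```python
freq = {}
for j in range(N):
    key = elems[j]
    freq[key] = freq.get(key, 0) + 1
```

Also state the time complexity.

Space complexity: O(n).
Auxiliary storage grows linearly with the input size n in the worst case.
Time complexity: O(n).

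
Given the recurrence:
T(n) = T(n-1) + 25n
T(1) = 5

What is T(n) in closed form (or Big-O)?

Unrolling: T(n) = 5 + 25*(2 + 3 + ... + n) = 5 + 25*(n(n+1)/2 - 1) = O(n^2).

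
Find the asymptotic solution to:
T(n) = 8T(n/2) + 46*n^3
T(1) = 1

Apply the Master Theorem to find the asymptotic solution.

a=8, b=2, f(n)=46*n^3. log_2(8) = 3. Case 2: T(n) = O(n^3 log n).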